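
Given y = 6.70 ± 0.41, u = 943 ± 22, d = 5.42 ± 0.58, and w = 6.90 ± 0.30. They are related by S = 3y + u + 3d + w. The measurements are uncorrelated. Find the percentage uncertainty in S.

2.24%

S is a linear combination, so absolute uncertainties add in quadrature:
  (3·δy)² = 1.51;  (δu)² = 484;  (3·δd)² = 3.03;  (δw)² = 0.0900
δS = √(489) = 22.1
S = 986, so δS/S = 22.1/986 = 0.0224.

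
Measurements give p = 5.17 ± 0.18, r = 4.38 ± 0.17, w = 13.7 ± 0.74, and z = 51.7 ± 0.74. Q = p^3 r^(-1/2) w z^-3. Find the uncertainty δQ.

0.000829

Q is a product of powers, so relative uncertainties combine in quadrature:
  (3·δp/p)² = (3×0.0348)² = 0.0109;  (−½·δr/r)² = (-0.5×0.0388)² = 0.000377;  (1·δw/w)² = (1×0.0540)² = 0.00292;  (-3·δz/z)² = (-3×0.0143)² = 0.00184
δQ/Q = √(0.0160) = 0.127
Q = 0.00655, so δQ = 0.127 × 0.00655 = 0.000829.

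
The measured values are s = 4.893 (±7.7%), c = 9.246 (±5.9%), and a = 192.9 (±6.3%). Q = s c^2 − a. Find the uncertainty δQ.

Let p = s·c^2 = 418.3. δp/p = √((1·δs/s)² + (2·δc/c)²) = √(0.00593 + 0.0139) = 0.141, so δp = 58.9.
Q = p − a: δQ = √(δp² + δa²) = √(3470 + 148) = 60.2

60.2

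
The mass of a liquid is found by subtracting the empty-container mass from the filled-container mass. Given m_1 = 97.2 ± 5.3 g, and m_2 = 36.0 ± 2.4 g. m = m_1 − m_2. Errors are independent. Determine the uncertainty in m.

For a sum/difference, combine absolute errors in quadrature:
  (δm_1)² = 28.1;  (δm_2)² = 5.76
δm = √(33.9) = 5.82 g

5.82 g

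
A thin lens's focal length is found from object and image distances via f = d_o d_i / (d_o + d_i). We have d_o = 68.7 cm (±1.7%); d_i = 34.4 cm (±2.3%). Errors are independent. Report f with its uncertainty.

22.9 ± 0.375 cm

∂f/∂d_o = (d_i/(d_o+d_i))² = 0.111;  ∂f/∂d_i = (d_o/(d_o+d_i))² = 0.444
δf = √((∂f/∂d_o · δd_o)² + (∂f/∂d_i · δd_i)²) = √(0.0169 + 0.123) = 0.375 cm
f = 22.9 cm.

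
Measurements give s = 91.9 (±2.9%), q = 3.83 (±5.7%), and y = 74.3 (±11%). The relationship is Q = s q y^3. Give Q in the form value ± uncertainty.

Relative error in a monomial: (δQ/Q)² = Σ (nᵢ · δxᵢ/xᵢ)².
  (1·δs/s)² = (1×0.0290)² = 0.000841;  (1·δq/q)² = (1×0.0570)² = 0.00325;  (3·δy/y)² = (3×0.110)² = 0.109
δQ/Q = √(0.113) = 0.336
Q = 1.44e+08, so δQ = 0.336 × 1.44e+08 = 4.85e+07.

(1.44 ± 0.485) × 10^8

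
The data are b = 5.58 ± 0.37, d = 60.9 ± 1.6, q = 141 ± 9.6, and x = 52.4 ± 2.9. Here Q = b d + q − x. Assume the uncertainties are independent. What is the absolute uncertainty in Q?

Let p = b·d = 340. δp/p = √((1·δb/b)² + (1·δd/d)²) = √(0.00440 + 0.000690) = 0.0713, so δp = 24.2.
Q = p + q − x: δQ = √(δp² + δq² + δx²) = √(587 + 92.2 + 8.41) = 26.2

26.2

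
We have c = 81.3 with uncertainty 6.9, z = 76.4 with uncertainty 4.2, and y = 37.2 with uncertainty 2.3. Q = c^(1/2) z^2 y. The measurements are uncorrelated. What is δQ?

Each factor contributes (exponent × relative error)² to (δQ/Q)²:
  (½·δc/c)² = (0.5×0.0849)² = 0.00180;  (2·δz/z)² = (2×0.0550)² = 0.0121;  (1·δy/y)² = (1×0.0618)² = 0.00382
δQ/Q = √(0.0177) = 0.133
Q = 1.96e+06, so δQ = 0.133 × 1.96e+06 = 2.61e+05.

2.61e+05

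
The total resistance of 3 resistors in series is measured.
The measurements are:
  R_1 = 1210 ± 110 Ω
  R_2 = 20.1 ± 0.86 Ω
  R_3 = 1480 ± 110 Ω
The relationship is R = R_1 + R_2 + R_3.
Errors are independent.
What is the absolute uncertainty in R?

156 Ω

R is a linear combination, so absolute uncertainties add in quadrature:
  (δR_1)² = 12100;  (δR_2)² = 0.740;  (δR_3)² = 12100
δR = √(24200) = 156 Ω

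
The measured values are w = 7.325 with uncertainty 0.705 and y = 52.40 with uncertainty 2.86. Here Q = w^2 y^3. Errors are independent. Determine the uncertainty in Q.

Q is a product of powers, so relative uncertainties combine in quadrature:
  (2·δw/w)² = (2×0.0962)² = 0.0371;  (3·δy/y)² = (3×0.0546)² = 0.0268
δQ/Q = √(0.0639) = 0.253
Q = 7.72e+06, so δQ = 0.253 × 7.72e+06 = 1.95e+06.

1.95e+06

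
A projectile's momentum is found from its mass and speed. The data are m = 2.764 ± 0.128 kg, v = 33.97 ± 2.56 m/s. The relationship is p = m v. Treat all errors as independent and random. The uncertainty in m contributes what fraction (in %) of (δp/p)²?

(δp/p)² = (1·δm/m)² + (1·δv/v)²
  m term: (1×0.0463)² = 0.00214
  v term: (1×0.0754)² = 0.00568
Total = 0.00782. Share from m = 0.00214/0.00782 = 0.274.

27.4%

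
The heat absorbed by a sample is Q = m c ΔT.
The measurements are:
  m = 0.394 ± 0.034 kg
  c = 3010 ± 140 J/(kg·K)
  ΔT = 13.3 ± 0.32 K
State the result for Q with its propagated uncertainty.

Products/powers → add relative errors in quadrature, weighted by exponent:
  (1·δm/m)² = (1×0.0863)² = 0.00745;  (1·δc/c)² = (1×0.0465)² = 0.00216;  (1·δΔT/ΔT)² = (1×0.0241)² = 0.000579
δQ/Q = √(0.0102) = 0.101
Q = 15800 J, so δQ = 0.101 × 15800 = 1590 J.

15800 ± 1590 J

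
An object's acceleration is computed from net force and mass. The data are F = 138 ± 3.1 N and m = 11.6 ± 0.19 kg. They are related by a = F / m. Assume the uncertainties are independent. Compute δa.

0.331 m/s^2

For a monomial a ∝ F, m^-1, fractional errors add in quadrature:
  (1·δF/F)² = (1×0.0225)² = 0.000505;  (-1·δm/m)² = (-1×0.0164)² = 0.000268
δa/a = √(0.000773) = 0.0278
a = 11.9 m/s^2, so δa = 0.0278 × 11.9 = 0.331 m/s^2.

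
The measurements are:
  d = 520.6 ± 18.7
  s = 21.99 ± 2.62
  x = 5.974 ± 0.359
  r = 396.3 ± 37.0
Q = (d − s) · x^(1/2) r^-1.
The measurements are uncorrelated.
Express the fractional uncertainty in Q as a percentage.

Let u = d − s = 498.6. δu = √(δd² + δs²) = √(350 + 6.86) = 18.9, so δu/u = 0.0379.
Q is then a monomial in u, x, r:
δQ/Q = √((δu/u)² + (½·δx/x)² + (-1·δr/r)²) = √(0.00143 + 0.000903 + 0.00872) = 0.105

10.5%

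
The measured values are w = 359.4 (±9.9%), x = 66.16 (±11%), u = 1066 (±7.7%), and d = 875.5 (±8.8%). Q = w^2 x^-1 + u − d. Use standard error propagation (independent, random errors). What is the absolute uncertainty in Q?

456

Let p = w^2·x^-1 = 1952. δp/p = √((2·δw/w)² + (-1·δx/x)²) = √(0.0392 + 0.0121) = 0.227, so δp = 442.
Q = p + u − d: δQ = √(δp² + δu² + δd²) = √(1.96e+05 + 6740 + 5940) = 456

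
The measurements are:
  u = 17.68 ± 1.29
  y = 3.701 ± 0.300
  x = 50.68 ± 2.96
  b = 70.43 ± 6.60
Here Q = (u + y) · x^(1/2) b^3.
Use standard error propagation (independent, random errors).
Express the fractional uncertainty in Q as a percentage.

Let w = u + y = 21.38. δw = √(δu² + δy²) = √(1.66 + 0.0900) = 1.32, so δw/w = 0.0619.
Q is then a monomial in w, x, b:
δQ/Q = √((δw/w)² + (½·δx/x)² + (3·δb/b)²) = √(0.00384 + 0.000853 + 0.0790) = 0.289

28.9%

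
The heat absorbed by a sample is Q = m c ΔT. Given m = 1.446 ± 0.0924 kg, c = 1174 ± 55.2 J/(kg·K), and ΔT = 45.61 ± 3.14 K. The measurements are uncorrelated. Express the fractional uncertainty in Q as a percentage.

Q is a product of powers, so relative uncertainties combine in quadrature:
  (1·δm/m)² = (1×0.0639)² = 0.00408;  (1·δc/c)² = (1×0.0470)² = 0.00221;  (1·δΔT/ΔT)² = (1×0.0688)² = 0.00474
δQ/Q = √(0.0110) = 0.105

10.5%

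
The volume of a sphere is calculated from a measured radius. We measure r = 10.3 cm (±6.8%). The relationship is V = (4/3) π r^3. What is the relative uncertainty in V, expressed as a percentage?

V ∝ r^3, so δV/V = |3| · δr/r = 3 × 0.0680 = 0.204.

20.4%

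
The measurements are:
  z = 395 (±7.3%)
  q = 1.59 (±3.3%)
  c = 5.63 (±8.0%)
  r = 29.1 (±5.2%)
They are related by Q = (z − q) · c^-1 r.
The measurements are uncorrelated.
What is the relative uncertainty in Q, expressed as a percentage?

12.0%

Let u = z − q = 393. δu = √(δz² + δq²) = √(831 + 0.00275) = 28.8, so δu/u = 0.0733.
Q is then a monomial in u, c, r:
δQ/Q = √((δu/u)² + (-1·δc/c)² + (1·δr/r)²) = √(0.00537 + 0.00640 + 0.00270) = 0.120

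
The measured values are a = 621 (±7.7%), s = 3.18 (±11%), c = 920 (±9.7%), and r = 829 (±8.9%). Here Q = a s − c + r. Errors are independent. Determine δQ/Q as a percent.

15.4%

Let p = a·s = 1970. δp/p = √((1·δa/a)² + (1·δs/s)²) = √(0.00593 + 0.0121) = 0.134, so δp = 265.
Q = p − c + r: δQ = √(δp² + δc² + δr²) = √(70300 + 7960 + 5440) = 289
Q = 1880, so δQ/Q = 289/1880 = 0.154.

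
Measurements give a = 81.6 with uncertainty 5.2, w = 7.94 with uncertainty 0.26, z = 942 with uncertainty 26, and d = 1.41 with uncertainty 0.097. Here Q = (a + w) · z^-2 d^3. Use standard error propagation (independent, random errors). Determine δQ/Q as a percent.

22.1%

Let u = a + w = 89.5. δu = √(δa² + δw²) = √(27.0 + 0.0676) = 5.21, so δu/u = 0.0581.
Q is then a monomial in u, z, d:
δQ/Q = √((δu/u)² + (-2·δz/z)² + (3·δd/d)²) = √(0.00338 + 0.00305 + 0.0426) = 0.221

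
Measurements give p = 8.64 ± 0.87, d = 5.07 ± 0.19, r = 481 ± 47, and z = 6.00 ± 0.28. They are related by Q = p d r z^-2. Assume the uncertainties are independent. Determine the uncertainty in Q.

Each factor contributes (exponent × relative error)² to (δQ/Q)²:
  (1·δp/p)² = (1×0.101)² = 0.0101;  (1·δd/d)² = (1×0.0375)² = 0.00140;  (1·δr/r)² = (1×0.0977)² = 0.00955;  (-2·δz/z)² = (-2×0.0467)² = 0.00871
δQ/Q = √(0.0298) = 0.173
Q = 585, so δQ = 0.173 × 585 = 101.

101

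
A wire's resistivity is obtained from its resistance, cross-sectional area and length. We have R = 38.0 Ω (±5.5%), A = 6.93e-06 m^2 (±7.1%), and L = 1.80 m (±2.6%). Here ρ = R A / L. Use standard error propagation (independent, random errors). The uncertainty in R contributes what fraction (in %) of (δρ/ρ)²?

(δρ/ρ)² = (1·δR/R)² + (1·δA/A)² + (-1·δL/L)²
  R term: (1×0.0550)² = 0.00302
  A term: (1×0.0710)² = 0.00504
  L term: (-1×0.0260)² = 0.000676
Total = 0.00874. Share from R = 0.00302/0.00874 = 0.346.

34.6%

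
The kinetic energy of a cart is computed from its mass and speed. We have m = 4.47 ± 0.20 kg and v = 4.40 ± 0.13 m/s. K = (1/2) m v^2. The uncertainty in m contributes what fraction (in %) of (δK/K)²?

36.4%

(δK/K)² = (1·δm/m)² + (2·δv/v)²
  m term: (1×0.0447)² = 0.00200
  v term: (2×0.0295)² = 0.00349
Total = 0.00549. Share from m = 0.00200/0.00549 = 0.364.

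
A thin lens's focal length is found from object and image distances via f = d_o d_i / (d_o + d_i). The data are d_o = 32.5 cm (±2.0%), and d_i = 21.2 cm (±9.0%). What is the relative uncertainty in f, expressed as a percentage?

∂f/∂d_o = (d_i/(d_o+d_i))² = 0.156;  ∂f/∂d_i = (d_o/(d_o+d_i))² = 0.366
δf = √((∂f/∂d_o · δd_o)² + (∂f/∂d_i · δd_i)²) = √(0.0103 + 0.488) = 0.706 cm
f = 12.8 cm, so δf/f = 0.706/12.8 = 0.0550.

5.50%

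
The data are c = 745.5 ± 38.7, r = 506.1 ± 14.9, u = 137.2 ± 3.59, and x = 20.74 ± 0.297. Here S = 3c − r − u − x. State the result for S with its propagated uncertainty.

1572 ± 117

S is a linear combination, so absolute uncertainties add in quadrature:
  (3·δc)² = 13500;  (δr)² = 222;  (δu)² = 12.9;  (δx)² = 0.0882
δS = √(13700) = 117
S = 1572.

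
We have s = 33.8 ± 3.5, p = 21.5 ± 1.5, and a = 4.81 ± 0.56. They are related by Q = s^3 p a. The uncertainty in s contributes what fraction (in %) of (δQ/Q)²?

(δQ/Q)² = (3·δs/s)² + (1·δp/p)² + (1·δa/a)²
  s term: (3×0.104)² = 0.0965
  p term: (1×0.0698)² = 0.00487
  a term: (1×0.116)² = 0.0136
Total = 0.115. Share from s = 0.0965/0.115 = 0.840.

84.0%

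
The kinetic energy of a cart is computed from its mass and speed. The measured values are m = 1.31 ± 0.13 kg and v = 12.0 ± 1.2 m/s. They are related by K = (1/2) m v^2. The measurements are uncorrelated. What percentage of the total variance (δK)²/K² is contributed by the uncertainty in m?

(δK/K)² = (1·δm/m)² + (2·δv/v)²
  m term: (1×0.0992)² = 0.00985
  v term: (2×0.100)² = 0.0400
Total = 0.0498. Share from m = 0.00985/0.0498 = 0.198.

19.8%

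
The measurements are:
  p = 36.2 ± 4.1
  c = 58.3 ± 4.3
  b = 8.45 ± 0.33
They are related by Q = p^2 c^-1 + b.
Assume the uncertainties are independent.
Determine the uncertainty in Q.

5.36

Let w = p^2·c^-1 = 22.5. δw/w = √((2·δp/p)² + (-1·δc/c)²) = √(0.0513 + 0.00544) = 0.238, so δw = 5.35.
Q = w + b: δQ = √(δw² + δb²) = √(28.7 + 0.109) = 5.36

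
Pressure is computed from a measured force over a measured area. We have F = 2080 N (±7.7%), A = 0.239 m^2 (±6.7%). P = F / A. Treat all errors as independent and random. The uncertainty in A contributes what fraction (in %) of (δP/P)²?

(δP/P)² = (1·δF/F)² + (-1·δA/A)²
  F term: (1×0.0770)² = 0.00593
  A term: (-1×0.0670)² = 0.00449
Total = 0.0104. Share from A = 0.00449/0.0104 = 0.431.

43.1%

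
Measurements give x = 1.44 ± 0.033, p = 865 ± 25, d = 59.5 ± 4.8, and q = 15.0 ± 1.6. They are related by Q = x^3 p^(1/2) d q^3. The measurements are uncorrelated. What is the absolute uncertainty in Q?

Each factor contributes (exponent × relative error)² to (δQ/Q)²:
  (3·δx/x)² = (3×0.0229)² = 0.00473;  (½·δp/p)² = (0.5×0.0289)² = 0.000209;  (1·δd/d)² = (1×0.0807)² = 0.00651;  (3·δq/q)² = (3×0.107)² = 0.102
δQ/Q = √(0.114) = 0.337
Q = 1.76e+07, so δQ = 0.337 × 1.76e+07 = 5.95e+06.

5.95e+06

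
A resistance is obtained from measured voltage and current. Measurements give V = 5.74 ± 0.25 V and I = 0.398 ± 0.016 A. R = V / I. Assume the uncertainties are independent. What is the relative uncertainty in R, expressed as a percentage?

Relative error in a monomial: (δR/R)² = Σ (nᵢ · δxᵢ/xᵢ)².
  (1·δV/V)² = (1×0.0436)² = 0.00190;  (-1·δI/I)² = (-1×0.0402)² = 0.00162
δR/R = √(0.00351) = 0.0593

5.93%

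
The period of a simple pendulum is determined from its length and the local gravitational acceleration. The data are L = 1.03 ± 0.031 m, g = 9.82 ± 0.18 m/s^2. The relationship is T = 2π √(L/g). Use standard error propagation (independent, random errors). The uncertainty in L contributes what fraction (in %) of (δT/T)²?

72.9%

(δT/T)² = (½·δL/L)² + (−½·δg/g)²
  L term: (0.5×0.0301)² = 0.000226
  g term: (-0.5×0.0183)² = 8.4e-05
Total = 0.000310. Share from L = 0.000226/0.000310 = 0.729.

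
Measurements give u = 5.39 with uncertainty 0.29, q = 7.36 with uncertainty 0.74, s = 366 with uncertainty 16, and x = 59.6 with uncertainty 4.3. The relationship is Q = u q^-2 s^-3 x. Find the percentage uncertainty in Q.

Since Q is a product/quotient, work with relative uncertainties:
  (1·δu/u)² = (1×0.0538)² = 0.00289;  (-2·δq/q)² = (-2×0.101)² = 0.0404;  (-3·δs/s)² = (-3×0.0437)² = 0.0172;  (1·δx/x)² = (1×0.0721)² = 0.00521
δQ/Q = √(0.0657) = 0.256

25.6%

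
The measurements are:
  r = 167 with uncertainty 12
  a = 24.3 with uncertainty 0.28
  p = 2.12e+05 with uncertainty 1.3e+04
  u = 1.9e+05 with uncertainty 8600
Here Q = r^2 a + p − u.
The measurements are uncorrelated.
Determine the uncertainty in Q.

Let w = r^2·a = 6.78e+05. δw/w = √((2·δr/r)² + (1·δa/a)²) = √(0.0207 + 0.000133) = 0.144, so δw = 97700.
Q = w + p − u: δQ = √(δw² + δp² + δu²) = √(9.55e+09 + 1.69e+08 + 7.4e+07) = 98900

98900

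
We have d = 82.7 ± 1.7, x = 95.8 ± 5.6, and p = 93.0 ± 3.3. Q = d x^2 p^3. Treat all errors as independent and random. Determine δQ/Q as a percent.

Since Q is a product/quotient, work with relative uncertainties:
  (1·δd/d)² = (1×0.0206)² = 0.000423;  (2·δx/x)² = (2×0.0585)² = 0.0137;  (3·δp/p)² = (3×0.0355)² = 0.0113
δQ/Q = √(0.0254) = 0.159

15.9%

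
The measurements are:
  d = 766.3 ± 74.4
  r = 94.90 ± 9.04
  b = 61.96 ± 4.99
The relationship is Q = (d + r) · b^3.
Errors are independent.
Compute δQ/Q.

0.257

Let u = d + r = 861.2. δu = √(δd² + δr²) = √(5540 + 81.7) = 74.9, so δu/u = 0.0870.
Q is then a monomial in u, b:
δQ/Q = √((δu/u)² + (3·δb/b)²) = √(0.00757 + 0.0584) = 0.257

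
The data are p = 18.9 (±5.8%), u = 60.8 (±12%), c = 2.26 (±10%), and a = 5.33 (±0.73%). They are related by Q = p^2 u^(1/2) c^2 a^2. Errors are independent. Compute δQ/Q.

Each factor contributes (exponent × relative error)² to (δQ/Q)²:
  (2·δp/p)² = (2×0.0580)² = 0.0135;  (½·δu/u)² = (0.5×0.120)² = 0.00360;  (2·δc/c)² = (2×0.100)² = 0.0400;  (2·δa/a)² = (2×0.00730)² = 0.000213
δQ/Q = √(0.0573) = 0.239

0.239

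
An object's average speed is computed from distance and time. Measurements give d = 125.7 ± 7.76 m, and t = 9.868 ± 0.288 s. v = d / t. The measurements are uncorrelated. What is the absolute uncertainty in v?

Since v is a product/quotient, work with relative uncertainties:
  (1·δd/d)² = (1×0.0617)² = 0.00381;  (-1·δt/t)² = (-1×0.0292)² = 0.000852
δv/v = √(0.00466) = 0.0683
v = 12.74 m/s, so δv = 0.0683 × 12.74 = 0.870 m/s.

0.870 m/s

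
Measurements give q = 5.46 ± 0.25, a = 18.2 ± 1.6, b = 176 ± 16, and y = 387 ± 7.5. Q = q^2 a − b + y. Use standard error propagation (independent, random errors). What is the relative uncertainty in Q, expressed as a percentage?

9.44%

Let p = q^2·a = 543. δp/p = √((2·δq/q)² + (1·δa/a)²) = √(0.00839 + 0.00773) = 0.127, so δp = 68.9.
Q = p − b + y: δQ = √(δp² + δb² + δy²) = √(4740 + 256 + 56.2) = 71.1
Q = 754, so δQ/Q = 71.1/754 = 0.0944.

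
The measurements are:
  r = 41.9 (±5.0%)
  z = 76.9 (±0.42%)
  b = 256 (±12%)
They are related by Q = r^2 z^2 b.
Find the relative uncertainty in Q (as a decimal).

Q is a product of powers, so relative uncertainties combine in quadrature:
  (2·δr/r)² = (2×0.0500)² = 0.0100;  (2·δz/z)² = (2×0.00420)² = 7.06e-05;  (1·δb/b)² = (1×0.120)² = 0.0144
δQ/Q = √(0.0245) = 0.156

0.156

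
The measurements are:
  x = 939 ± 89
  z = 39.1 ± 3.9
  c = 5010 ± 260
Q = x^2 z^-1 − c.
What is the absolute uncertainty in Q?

Let p = x^2·z^-1 = 22600. δp/p = √((2·δx/x)² + (-1·δz/z)²) = √(0.0359 + 0.00995) = 0.214, so δp = 4830.
Q = p − c: δQ = √(δp² + δc²) = √(2.33e+07 + 67600) = 4840

4840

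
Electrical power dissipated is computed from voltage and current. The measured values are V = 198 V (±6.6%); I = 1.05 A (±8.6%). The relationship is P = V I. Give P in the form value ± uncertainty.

Each factor contributes (exponent × relative error)² to (δP/P)²:
  (1·δV/V)² = (1×0.0660)² = 0.00436;  (1·δI/I)² = (1×0.0860)² = 0.00740
δP/P = √(0.0118) = 0.108
P = 208 W, so δP = 0.108 × 208 = 22.5 W.

208 ± 22.5 W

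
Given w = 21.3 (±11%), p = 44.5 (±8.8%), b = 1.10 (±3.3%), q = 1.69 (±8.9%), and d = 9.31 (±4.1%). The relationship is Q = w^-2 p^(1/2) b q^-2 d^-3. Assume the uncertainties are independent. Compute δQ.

2.2e-06

Each factor contributes (exponent × relative error)² to (δQ/Q)²:
  (-2·δw/w)² = (-2×0.110)² = 0.0484;  (½·δp/p)² = (0.5×0.0880)² = 0.00194;  (1·δb/b)² = (1×0.0330)² = 0.00109;  (-2·δq/q)² = (-2×0.0890)² = 0.0317;  (-3·δd/d)² = (-3×0.0410)² = 0.0151
δQ/Q = √(0.0982) = 0.313
Q = 7.02e-06, so δQ = 0.313 × 7.02e-06 = 2.2e-06.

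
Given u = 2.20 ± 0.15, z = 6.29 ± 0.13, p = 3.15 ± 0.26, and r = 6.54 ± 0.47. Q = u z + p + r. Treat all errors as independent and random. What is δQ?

1.12

Let w = u·z = 13.8. δw/w = √((1·δu/u)² + (1·δz/z)²) = √(0.00465 + 0.000427) = 0.0712, so δw = 0.986.
Q = w + p + r: δQ = √(δw² + δp² + δr²) = √(0.972 + 0.0676 + 0.221) = 1.12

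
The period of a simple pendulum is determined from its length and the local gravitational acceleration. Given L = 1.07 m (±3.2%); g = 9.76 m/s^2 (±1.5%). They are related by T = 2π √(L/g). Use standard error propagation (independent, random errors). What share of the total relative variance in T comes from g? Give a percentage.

18.0%

(δT/T)² = (½·δL/L)² + (−½·δg/g)²
  L term: (0.5×0.0320)² = 0.000256
  g term: (-0.5×0.0150)² = 5.63e-05
Total = 0.000312. Share from g = 5.63e-05/0.000312 = 0.180.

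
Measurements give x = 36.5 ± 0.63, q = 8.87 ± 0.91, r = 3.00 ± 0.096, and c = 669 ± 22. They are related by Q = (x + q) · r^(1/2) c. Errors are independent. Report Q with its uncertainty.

52600 ± 2310

Let u = x + q = 45.4. δu = √(δx² + δq²) = √(0.397 + 0.828) = 1.11, so δu/u = 0.0244.
Q is then a monomial in u, r, c:
δQ/Q = √((δu/u)² + (½·δr/r)² + (1·δc/c)²) = √(0.000595 + 0.000256 + 0.00108) = 0.0440
Q = 52600, so δQ = 0.0440 × 52600 = 2310.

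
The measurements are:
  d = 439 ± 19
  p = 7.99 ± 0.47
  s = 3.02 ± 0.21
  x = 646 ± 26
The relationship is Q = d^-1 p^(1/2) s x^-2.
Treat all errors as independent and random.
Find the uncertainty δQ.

5.52e-09

For a monomial Q ∝ d^-1, p^(1/2), s, x^-2, fractional errors add in quadrature:
  (-1·δd/d)² = (-1×0.0433)² = 0.00187;  (½·δp/p)² = (0.5×0.0588)² = 0.000865;  (1·δs/s)² = (1×0.0695)² = 0.00484;  (-2·δx/x)² = (-2×0.0402)² = 0.00648
δQ/Q = √(0.0141) = 0.119
Q = 4.66e-08, so δQ = 0.119 × 4.66e-08 = 5.52e-09.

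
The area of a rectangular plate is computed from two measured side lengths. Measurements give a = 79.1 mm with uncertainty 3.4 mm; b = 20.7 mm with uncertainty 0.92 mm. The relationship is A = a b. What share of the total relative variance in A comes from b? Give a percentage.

51.7%

(δA/A)² = (1·δa/a)² + (1·δb/b)²
  a term: (1×0.0430)² = 0.00185
  b term: (1×0.0444)² = 0.00198
Total = 0.00382. Share from b = 0.00198/0.00382 = 0.517.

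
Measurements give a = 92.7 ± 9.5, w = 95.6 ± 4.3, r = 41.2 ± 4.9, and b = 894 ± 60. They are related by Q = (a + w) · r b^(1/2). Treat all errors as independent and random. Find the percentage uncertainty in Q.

13.5%

Let u = a + w = 188. δu = √(δa² + δw²) = √(90.2 + 18.5) = 10.4, so δu/u = 0.0554.
Q is then a monomial in u, r, b:
δQ/Q = √((δu/u)² + (1·δr/r)² + (½·δb/b)²) = √(0.00307 + 0.0141 + 0.00113) = 0.135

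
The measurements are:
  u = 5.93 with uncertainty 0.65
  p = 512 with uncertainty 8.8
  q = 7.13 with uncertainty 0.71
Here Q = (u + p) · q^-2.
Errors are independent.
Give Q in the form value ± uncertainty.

Let w = u + p = 518. δw = √(δu² + δp²) = √(0.423 + 77.4) = 8.82, so δw/w = 0.0170.
Q is then a monomial in w, q:
δQ/Q = √((δw/w)² + (-2·δq/q)²) = √(0.000290 + 0.0397) = 0.200
Q = 10.2, so δQ = 0.200 × 10.2 = 2.04.

10.2 ± 2.04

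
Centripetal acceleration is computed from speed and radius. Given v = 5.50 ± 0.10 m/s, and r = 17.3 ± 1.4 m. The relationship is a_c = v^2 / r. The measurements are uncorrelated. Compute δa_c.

0.155 m/s^2

a_c is a product of powers, so relative uncertainties combine in quadrature:
  (2·δv/v)² = (2×0.0182)² = 0.00132;  (-1·δr/r)² = (-1×0.0809)² = 0.00655
δa_c/a_c = √(0.00787) = 0.0887
a_c = 1.75 m/s^2, so δa_c = 0.0887 × 1.75 = 0.155 m/s^2.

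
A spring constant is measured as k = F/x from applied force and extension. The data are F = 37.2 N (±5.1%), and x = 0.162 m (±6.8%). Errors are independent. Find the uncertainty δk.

Since k is a product/quotient, work with relative uncertainties:
  (1·δF/F)² = (1×0.0510)² = 0.00260;  (-1·δx/x)² = (-1×0.0680)² = 0.00462
δk/k = √(0.00723) = 0.0850
k = 230 N/m, so δk = 0.0850 × 230 = 19.5 N/m.

19.5 N/m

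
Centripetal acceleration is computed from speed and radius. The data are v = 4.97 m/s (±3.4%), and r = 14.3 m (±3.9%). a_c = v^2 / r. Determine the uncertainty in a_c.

0.135 m/s^2

a_c is a product of powers, so relative uncertainties combine in quadrature:
  (2·δv/v)² = (2×0.0340)² = 0.00462;  (-1·δr/r)² = (-1×0.0390)² = 0.00152
δa_c/a_c = √(0.00614) = 0.0784
a_c = 1.73 m/s^2, so δa_c = 0.0784 × 1.73 = 0.135 m/s^2.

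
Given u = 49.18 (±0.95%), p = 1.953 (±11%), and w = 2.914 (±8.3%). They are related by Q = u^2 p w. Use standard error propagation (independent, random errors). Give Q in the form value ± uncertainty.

13760 ± 1910

Q is a product of powers, so relative uncertainties combine in quadrature:
  (2·δu/u)² = (2×0.00950)² = 0.000361;  (1·δp/p)² = (1×0.110)² = 0.0121;  (1·δw/w)² = (1×0.0830)² = 0.00689
δQ/Q = √(0.0193) = 0.139
Q = 13760, so δQ = 0.139 × 13760 = 1910.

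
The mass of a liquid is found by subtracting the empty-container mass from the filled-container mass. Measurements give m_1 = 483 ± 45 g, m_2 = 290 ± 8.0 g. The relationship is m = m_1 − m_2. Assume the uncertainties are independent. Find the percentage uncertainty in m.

m is a linear combination, so absolute uncertainties add in quadrature:
  (δm_1)² = 2020;  (δm_2)² = 64.0
δm = √(2090) = 45.7 g
m = 193 g, so δm/m = 45.7/193 = 0.237.

23.7%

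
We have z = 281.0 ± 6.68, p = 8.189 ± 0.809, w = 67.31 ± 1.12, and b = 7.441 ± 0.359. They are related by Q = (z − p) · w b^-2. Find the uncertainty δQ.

Let u = z − p = 272.8. δu = √(δz² + δp²) = √(44.6 + 0.654) = 6.73, so δu/u = 0.0247.
Q is then a monomial in u, w, b:
δQ/Q = √((δu/u)² + (1·δw/w)² + (-2·δb/b)²) = √(0.000608 + 0.000277 + 0.00931) = 0.101
Q = 331.6, so δQ = 0.101 × 331.6 = 33.5.

33.5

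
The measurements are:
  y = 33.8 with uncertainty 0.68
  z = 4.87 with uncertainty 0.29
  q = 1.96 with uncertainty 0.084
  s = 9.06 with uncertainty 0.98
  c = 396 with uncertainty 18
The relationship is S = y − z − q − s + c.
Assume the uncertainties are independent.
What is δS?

18.0

For a sum/difference, combine absolute errors in quadrature:
  (δy)² = 0.462;  (δz)² = 0.0841;  (δq)² = 0.00706;  (δs)² = 0.960;  (δc)² = 324
δS = √(326) = 18.0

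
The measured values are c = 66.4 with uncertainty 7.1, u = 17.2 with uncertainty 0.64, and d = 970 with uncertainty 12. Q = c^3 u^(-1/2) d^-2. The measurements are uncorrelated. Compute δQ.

0.0242

Q is a product of powers, so relative uncertainties combine in quadrature:
  (3·δc/c)² = (3×0.107)² = 0.103;  (−½·δu/u)² = (-0.5×0.0372)² = 0.000346;  (-2·δd/d)² = (-2×0.0124)² = 0.000612
δQ/Q = √(0.104) = 0.322
Q = 0.0750, so δQ = 0.322 × 0.0750 = 0.0242.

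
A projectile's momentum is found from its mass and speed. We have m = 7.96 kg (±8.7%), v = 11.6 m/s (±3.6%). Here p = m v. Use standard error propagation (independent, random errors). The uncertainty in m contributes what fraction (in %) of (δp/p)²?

(δp/p)² = (1·δm/m)² + (1·δv/v)²
  m term: (1×0.0870)² = 0.00757
  v term: (1×0.0360)² = 0.00130
Total = 0.00886. Share from m = 0.00757/0.00886 = 0.854.

85.4%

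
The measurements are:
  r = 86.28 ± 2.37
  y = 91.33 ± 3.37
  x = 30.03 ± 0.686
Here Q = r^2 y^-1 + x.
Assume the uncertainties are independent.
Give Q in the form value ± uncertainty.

Let p = r^2·y^-1 = 81.51. δp/p = √((2·δr/r)² + (-1·δy/y)²) = √(0.00302 + 0.00136) = 0.0662, so δp = 5.39.
Q = p + x: δQ = √(δp² + δx²) = √(29.1 + 0.471) = 5.44
Q = 111.5.

111.5 ± 5.44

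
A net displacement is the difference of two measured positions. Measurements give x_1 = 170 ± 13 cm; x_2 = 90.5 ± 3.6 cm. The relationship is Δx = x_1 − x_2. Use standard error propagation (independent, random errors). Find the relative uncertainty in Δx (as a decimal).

0.170

Each term contributes (cᵢ δxᵢ)² to (δΔx)²:
  (δx_1)² = 169;  (δx_2)² = 13.0
δΔx = √(182) = 13.5 cm
Δx = 79.5 cm, so δΔx/Δx = 13.5/79.5 = 0.170.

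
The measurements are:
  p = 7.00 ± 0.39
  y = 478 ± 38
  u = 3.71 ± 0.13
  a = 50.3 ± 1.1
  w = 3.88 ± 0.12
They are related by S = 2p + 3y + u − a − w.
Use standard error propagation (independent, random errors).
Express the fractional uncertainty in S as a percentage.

Sums and differences: (δS)² = Σ (cᵢ δxᵢ)².
  (2·δp)² = 0.608;  (3·δy)² = 13000;  (δu)² = 0.0169;  (δa)² = 1.21;  (δw)² = 0.0144
δS = √(13000) = 114
S = 1400, so δS/S = 114/1400 = 0.0816.

8.16%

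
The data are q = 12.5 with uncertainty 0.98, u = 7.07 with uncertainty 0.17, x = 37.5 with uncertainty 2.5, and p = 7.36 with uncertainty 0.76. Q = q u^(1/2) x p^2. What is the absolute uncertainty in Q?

15600

Relative error in a monomial: (δQ/Q)² = Σ (nᵢ · δxᵢ/xᵢ)².
  (1·δq/q)² = (1×0.0784)² = 0.00615;  (½·δu/u)² = (0.5×0.0240)² = 0.000145;  (1·δx/x)² = (1×0.0667)² = 0.00444;  (2·δp/p)² = (2×0.103)² = 0.0427
δQ/Q = √(0.0534) = 0.231
Q = 67500, so δQ = 0.231 × 67500 = 15600.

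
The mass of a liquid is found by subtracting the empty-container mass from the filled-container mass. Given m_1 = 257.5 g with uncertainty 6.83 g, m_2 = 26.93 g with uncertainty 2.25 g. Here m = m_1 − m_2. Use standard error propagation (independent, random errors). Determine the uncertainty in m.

Sums and differences: (δm)² = Σ (cᵢ δxᵢ)².
  (δm_1)² = 46.6;  (δm_2)² = 5.06
δm = √(51.7) = 7.19 g

7.19 g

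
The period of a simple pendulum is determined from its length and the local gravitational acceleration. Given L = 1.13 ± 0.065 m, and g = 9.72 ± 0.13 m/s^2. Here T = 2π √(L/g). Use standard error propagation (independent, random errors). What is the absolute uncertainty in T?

Relative error in a monomial: (δT/T)² = Σ (nᵢ · δxᵢ/xᵢ)².
  (½·δL/L)² = (0.5×0.0575)² = 0.000827;  (−½·δg/g)² = (-0.5×0.0134)² = 4.47e-05
δT/T = √(0.000872) = 0.0295
T = 2.14 s, so δT = 0.0295 × 2.14 = 0.0633 s.

0.0633 s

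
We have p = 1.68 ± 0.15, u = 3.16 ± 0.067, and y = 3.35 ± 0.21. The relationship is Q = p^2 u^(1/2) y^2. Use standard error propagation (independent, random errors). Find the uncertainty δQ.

12.3

Each factor contributes (exponent × relative error)² to (δQ/Q)²:
  (2·δp/p)² = (2×0.0893)² = 0.0319;  (½·δu/u)² = (0.5×0.0212)² = 0.000112;  (2·δy/y)² = (2×0.0627)² = 0.0157
δQ/Q = √(0.0477) = 0.218
Q = 56.3, so δQ = 0.218 × 56.3 = 12.3.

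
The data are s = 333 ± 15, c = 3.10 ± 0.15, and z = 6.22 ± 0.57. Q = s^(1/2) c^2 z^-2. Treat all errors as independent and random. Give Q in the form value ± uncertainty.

For a monomial Q ∝ s^(1/2), c^2, z^-2, fractional errors add in quadrature:
  (½·δs/s)² = (0.5×0.0450)² = 0.000507;  (2·δc/c)² = (2×0.0484)² = 0.00937;  (-2·δz/z)² = (-2×0.0916)² = 0.0336
δQ/Q = √(0.0435) = 0.208
Q = 4.53, so δQ = 0.208 × 4.53 = 0.945.

4.53 ± 0.945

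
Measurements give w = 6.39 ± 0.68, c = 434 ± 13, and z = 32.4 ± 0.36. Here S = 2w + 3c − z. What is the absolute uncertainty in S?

Sums and differences: (δS)² = Σ (cᵢ δxᵢ)².
  (2·δw)² = 1.85;  (3·δc)² = 1520;  (δz)² = 0.130
δS = √(1520) = 39.0

39.0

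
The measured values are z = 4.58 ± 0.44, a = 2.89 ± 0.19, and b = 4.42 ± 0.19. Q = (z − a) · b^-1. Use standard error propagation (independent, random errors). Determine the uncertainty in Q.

0.110

Let u = z − a = 1.69. δu = √(δz² + δa²) = √(0.194 + 0.0361) = 0.479, so δu/u = 0.284.
Q is then a monomial in u, b:
δQ/Q = √((δu/u)² + (-1·δb/b)²) = √(0.0804 + 0.00185) = 0.287
Q = 0.382, so δQ = 0.287 × 0.382 = 0.110.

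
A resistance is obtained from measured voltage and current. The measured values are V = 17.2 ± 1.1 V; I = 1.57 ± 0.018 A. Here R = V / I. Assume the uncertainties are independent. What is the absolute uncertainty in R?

0.712 Ω

Relative error in a monomial: (δR/R)² = Σ (nᵢ · δxᵢ/xᵢ)².
  (1·δV/V)² = (1×0.0640)² = 0.00409;  (-1·δI/I)² = (-1×0.0115)² = 0.000131
δR/R = √(0.00422) = 0.0650
R = 11.0 Ω, so δR = 0.0650 × 11.0 = 0.712 Ω.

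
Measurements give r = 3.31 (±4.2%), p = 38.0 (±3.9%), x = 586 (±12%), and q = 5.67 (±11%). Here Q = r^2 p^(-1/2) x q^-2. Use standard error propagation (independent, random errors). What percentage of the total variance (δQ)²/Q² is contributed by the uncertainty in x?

(δQ/Q)² = (2·δr/r)² + (−½·δp/p)² + (1·δx/x)² + (-2·δq/q)²
  r term: (2×0.0420)² = 0.00706
  p term: (-0.5×0.0390)² = 0.000380
  x term: (1×0.120)² = 0.0144
  q term: (-2×0.110)² = 0.0484
Total = 0.0702. Share from x = 0.0144/0.0702 = 0.205.

20.5%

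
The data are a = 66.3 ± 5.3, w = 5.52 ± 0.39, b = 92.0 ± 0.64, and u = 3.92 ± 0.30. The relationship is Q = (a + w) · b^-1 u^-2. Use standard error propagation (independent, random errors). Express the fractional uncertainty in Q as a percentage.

Let h = a + w = 71.8. δh = √(δa² + δw²) = √(28.1 + 0.152) = 5.31, so δh/h = 0.0740.
Q is then a monomial in h, b, u:
δQ/Q = √((δh/h)² + (-1·δb/b)² + (-2·δu/u)²) = √(0.00548 + 4.84e-05 + 0.0234) = 0.170

17.0%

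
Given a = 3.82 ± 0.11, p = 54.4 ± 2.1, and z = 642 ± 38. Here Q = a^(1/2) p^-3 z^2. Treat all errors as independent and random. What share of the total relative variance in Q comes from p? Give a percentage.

(δQ/Q)² = (½·δa/a)² + (-3·δp/p)² + (2·δz/z)²
  a term: (0.5×0.0288)² = 0.000207
  p term: (-3×0.0386)² = 0.0134
  z term: (2×0.0592)² = 0.0140
Total = 0.0276. Share from p = 0.0134/0.0276 = 0.485.

48.5%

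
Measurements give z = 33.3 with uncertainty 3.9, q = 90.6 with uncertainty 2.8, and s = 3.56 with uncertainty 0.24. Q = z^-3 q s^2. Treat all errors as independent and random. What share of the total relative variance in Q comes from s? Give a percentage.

12.8%

(δQ/Q)² = (-3·δz/z)² + (1·δq/q)² + (2·δs/s)²
  z term: (-3×0.117)² = 0.123
  q term: (1×0.0309)² = 0.000955
  s term: (2×0.0674)² = 0.0182
Total = 0.143. Share from s = 0.0182/0.143 = 0.128.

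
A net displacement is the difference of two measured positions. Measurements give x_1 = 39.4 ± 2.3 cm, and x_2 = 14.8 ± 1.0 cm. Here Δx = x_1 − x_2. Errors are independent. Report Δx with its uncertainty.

Δx is a linear combination, so absolute uncertainties add in quadrature:
  (δx_1)² = 5.29;  (δx_2)² = 1.00
δΔx = √(6.29) = 2.51 cm
Δx = 24.6 cm.

24.6 ± 2.51 cm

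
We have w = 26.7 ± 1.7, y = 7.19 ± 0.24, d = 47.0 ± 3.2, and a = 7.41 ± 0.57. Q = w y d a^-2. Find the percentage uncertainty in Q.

18.3%

Each factor contributes (exponent × relative error)² to (δQ/Q)²:
  (1·δw/w)² = (1×0.0637)² = 0.00405;  (1·δy/y)² = (1×0.0334)² = 0.00111;  (1·δd/d)² = (1×0.0681)² = 0.00464;  (-2·δa/a)² = (-2×0.0769)² = 0.0237
δQ/Q = √(0.0335) = 0.183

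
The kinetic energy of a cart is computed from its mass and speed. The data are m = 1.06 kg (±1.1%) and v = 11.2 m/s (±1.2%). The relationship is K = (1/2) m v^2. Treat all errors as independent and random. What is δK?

1.76 J

K is a product of powers, so relative uncertainties combine in quadrature:
  (1·δm/m)² = (1×0.0110)² = 0.000121;  (2·δv/v)² = (2×0.0120)² = 0.000576
δK/K = √(0.000697) = 0.0264
K = 66.5 J, so δK = 0.0264 × 66.5 = 1.76 J.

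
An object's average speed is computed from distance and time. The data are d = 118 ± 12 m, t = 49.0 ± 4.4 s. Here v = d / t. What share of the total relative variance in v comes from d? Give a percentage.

(δv/v)² = (1·δd/d)² + (-1·δt/t)²
  d term: (1×0.102)² = 0.0103
  t term: (-1×0.0898)² = 0.00806
Total = 0.0184. Share from d = 0.0103/0.0184 = 0.562.

56.2%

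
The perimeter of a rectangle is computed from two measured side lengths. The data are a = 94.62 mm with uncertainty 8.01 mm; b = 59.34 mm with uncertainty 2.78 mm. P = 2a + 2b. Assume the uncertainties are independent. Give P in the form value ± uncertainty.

Absolute uncertainties add in quadrature for a linear combination:
  (2·δa)² = 257;  (2·δb)² = 30.9
δP = √(288) = 17.0 mm
P = 307.9 mm.

307.9 ± 17.0 mm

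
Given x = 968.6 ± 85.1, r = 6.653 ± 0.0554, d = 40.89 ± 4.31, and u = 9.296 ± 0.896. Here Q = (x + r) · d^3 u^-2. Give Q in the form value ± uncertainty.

(7.716 ± 2.94) × 10^5

Let w = x + r = 975.3. δw = √(δx² + δr²) = √(7240 + 0.00307) = 85.1, so δw/w = 0.0873.
Q is then a monomial in w, d, u:
δQ/Q = √((δw/w)² + (3·δd/d)² + (-2·δu/u)²) = √(0.00761 + 0.1000 + 0.0372) = 0.380
Q = 771600, so δQ = 0.380 × 771600 = 2.94e+05.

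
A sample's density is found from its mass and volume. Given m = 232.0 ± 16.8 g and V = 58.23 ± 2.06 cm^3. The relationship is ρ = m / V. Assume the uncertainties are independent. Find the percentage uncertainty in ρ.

8.06%

Since ρ is a product/quotient, work with relative uncertainties:
  (1·δm/m)² = (1×0.0724)² = 0.00524;  (-1·δV/V)² = (-1×0.0354)² = 0.00125
δρ/ρ = √(0.00650) = 0.0806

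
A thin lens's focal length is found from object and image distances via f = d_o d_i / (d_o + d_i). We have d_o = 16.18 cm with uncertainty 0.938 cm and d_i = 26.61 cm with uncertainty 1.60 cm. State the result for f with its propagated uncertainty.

∂f/∂d_o = (d_i/(d_o+d_i))² = 0.387;  ∂f/∂d_i = (d_o/(d_o+d_i))² = 0.143
δf = √((∂f/∂d_o · δd_o)² + (∂f/∂d_i · δd_i)²) = √(0.132 + 0.0523) = 0.429 cm
f = 10.06 cm.

10.06 ± 0.429 cm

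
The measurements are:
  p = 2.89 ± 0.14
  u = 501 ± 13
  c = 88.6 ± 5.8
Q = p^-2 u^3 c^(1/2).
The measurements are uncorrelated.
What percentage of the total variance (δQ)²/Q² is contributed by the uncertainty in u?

(δQ/Q)² = (-2·δp/p)² + (3·δu/u)² + (½·δc/c)²
  p term: (-2×0.0484)² = 0.00939
  u term: (3×0.0259)² = 0.00606
  c term: (0.5×0.0655)² = 0.00107
Total = 0.0165. Share from u = 0.00606/0.0165 = 0.367.

36.7%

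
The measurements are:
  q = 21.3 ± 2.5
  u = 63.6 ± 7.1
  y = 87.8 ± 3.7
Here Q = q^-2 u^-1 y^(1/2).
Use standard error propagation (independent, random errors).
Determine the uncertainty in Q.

Since Q is a product/quotient, work with relative uncertainties:
  (-2·δq/q)² = (-2×0.117)² = 0.0551;  (-1·δu/u)² = (-1×0.112)² = 0.0125;  (½·δy/y)² = (0.5×0.0421)² = 0.000444
δQ/Q = √(0.0680) = 0.261
Q = 0.000325, so δQ = 0.261 × 0.000325 = 8.47e-05.

8.47e-05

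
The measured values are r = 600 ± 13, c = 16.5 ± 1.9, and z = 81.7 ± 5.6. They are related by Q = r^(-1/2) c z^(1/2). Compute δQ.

Since Q is a product/quotient, work with relative uncertainties:
  (−½·δr/r)² = (-0.5×0.0217)² = 0.000117;  (1·δc/c)² = (1×0.115)² = 0.0133;  (½·δz/z)² = (0.5×0.0685)² = 0.00117
δQ/Q = √(0.0146) = 0.121
Q = 6.09, so δQ = 0.121 × 6.09 = 0.734.

0.734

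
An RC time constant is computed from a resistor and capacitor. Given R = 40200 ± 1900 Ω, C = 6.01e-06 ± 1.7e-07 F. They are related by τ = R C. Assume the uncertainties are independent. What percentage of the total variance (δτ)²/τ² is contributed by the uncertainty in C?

(δτ/τ)² = (1·δR/R)² + (1·δC/C)²
  R term: (1×0.0473)² = 0.00223
  C term: (1×0.0283)² = 0.000800
Total = 0.00303. Share from C = 0.000800/0.00303 = 0.264.

26.4%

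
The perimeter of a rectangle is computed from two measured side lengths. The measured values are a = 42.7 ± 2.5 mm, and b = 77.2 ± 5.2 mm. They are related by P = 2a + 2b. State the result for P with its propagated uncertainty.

240 ± 11.5 mm

Absolute uncertainties add in quadrature for a linear combination:
  (2·δa)² = 25.0;  (2·δb)² = 108
δP = √(133) = 11.5 mm
P = 240 mm.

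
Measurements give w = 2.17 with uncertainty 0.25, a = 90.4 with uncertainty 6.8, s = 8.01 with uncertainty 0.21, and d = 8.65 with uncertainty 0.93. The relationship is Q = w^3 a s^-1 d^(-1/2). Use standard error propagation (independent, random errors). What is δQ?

14.1

Q is a product of powers, so relative uncertainties combine in quadrature:
  (3·δw/w)² = (3×0.115)² = 0.119;  (1·δa/a)² = (1×0.0752)² = 0.00566;  (-1·δs/s)² = (-1×0.0262)² = 0.000687;  (−½·δd/d)² = (-0.5×0.108)² = 0.00289
δQ/Q = √(0.129) = 0.359
Q = 39.2, so δQ = 0.359 × 39.2 = 14.1.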